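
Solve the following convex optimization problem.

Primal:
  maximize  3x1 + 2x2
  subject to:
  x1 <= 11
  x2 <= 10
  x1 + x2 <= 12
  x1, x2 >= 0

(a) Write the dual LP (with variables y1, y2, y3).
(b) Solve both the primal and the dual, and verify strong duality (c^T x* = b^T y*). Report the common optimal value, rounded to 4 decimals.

The standard primal-dual pair for 'max c^T x s.t. A x <= b, x >= 0' is:
  Dual:  min b^T y  s.t.  A^T y >= c,  y >= 0.

So the dual LP is:
  minimize  11y1 + 10y2 + 12y3
  subject to:
    y1 + y3 >= 3
    y2 + y3 >= 2
    y1, y2, y3 >= 0

Solving the primal: x* = (11, 1).
  primal value c^T x* = 35.
Solving the dual: y* = (1, 0, 2).
  dual value b^T y* = 35.
Strong duality: c^T x* = b^T y*. Confirmed.

35


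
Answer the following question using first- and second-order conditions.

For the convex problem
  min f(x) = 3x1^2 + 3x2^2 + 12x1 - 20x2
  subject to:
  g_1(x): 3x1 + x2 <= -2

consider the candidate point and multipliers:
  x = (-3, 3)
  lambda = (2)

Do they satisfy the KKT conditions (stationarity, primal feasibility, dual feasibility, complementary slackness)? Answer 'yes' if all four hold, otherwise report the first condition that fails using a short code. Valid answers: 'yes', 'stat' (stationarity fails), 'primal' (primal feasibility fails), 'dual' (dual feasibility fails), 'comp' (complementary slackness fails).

Gradient of f: grad f(x) = Q x + c = (-6, -2)
Constraint values g_i(x) = a_i^T x - b_i:
  g_1((-3, 3)) = -4
Stationarity residual: grad f(x) + sum_i lambda_i a_i = (0, 0)
  -> stationarity OK
Primal feasibility (all g_i <= 0): OK
Dual feasibility (all lambda_i >= 0): OK
Complementary slackness (lambda_i * g_i(x) = 0 for all i): FAILS

Verdict: the first failing condition is complementary_slackness -> comp.

comp


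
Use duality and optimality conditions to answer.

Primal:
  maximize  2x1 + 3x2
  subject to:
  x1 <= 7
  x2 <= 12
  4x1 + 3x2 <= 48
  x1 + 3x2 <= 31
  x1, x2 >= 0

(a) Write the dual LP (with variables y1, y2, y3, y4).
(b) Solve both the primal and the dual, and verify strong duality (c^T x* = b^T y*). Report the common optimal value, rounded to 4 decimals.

The standard primal-dual pair for 'max c^T x s.t. A x <= b, x >= 0' is:
  Dual:  min b^T y  s.t.  A^T y >= c,  y >= 0.

So the dual LP is:
  minimize  7y1 + 12y2 + 48y3 + 31y4
  subject to:
    y1 + 4y3 + y4 >= 2
    y2 + 3y3 + 3y4 >= 3
    y1, y2, y3, y4 >= 0

Solving the primal: x* = (5.6667, 8.4444).
  primal value c^T x* = 36.6667.
Solving the dual: y* = (0, 0, 0.3333, 0.6667).
  dual value b^T y* = 36.6667.
Strong duality: c^T x* = b^T y*. Confirmed.

36.6667


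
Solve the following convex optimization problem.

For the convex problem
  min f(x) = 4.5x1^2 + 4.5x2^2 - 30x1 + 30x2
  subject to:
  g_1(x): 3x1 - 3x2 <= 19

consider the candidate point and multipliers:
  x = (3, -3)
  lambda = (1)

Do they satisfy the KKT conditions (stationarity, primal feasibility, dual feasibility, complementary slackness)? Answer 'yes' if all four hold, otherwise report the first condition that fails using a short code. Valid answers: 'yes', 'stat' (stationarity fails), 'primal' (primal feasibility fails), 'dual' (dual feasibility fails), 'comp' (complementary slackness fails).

Gradient of f: grad f(x) = Q x + c = (-3, 3)
Constraint values g_i(x) = a_i^T x - b_i:
  g_1((3, -3)) = -1
Stationarity residual: grad f(x) + sum_i lambda_i a_i = (0, 0)
  -> stationarity OK
Primal feasibility (all g_i <= 0): OK
Dual feasibility (all lambda_i >= 0): OK
Complementary slackness (lambda_i * g_i(x) = 0 for all i): FAILS

Verdict: the first failing condition is complementary_slackness -> comp.

comp


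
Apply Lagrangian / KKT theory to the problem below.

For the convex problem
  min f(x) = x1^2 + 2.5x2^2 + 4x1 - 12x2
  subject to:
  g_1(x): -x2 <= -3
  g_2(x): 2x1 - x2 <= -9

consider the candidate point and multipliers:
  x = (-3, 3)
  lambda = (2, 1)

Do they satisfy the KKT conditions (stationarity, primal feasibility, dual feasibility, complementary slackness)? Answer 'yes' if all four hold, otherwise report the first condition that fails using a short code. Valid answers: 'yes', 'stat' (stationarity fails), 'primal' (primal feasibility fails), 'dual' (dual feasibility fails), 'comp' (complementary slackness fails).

Gradient of f: grad f(x) = Q x + c = (-2, 3)
Constraint values g_i(x) = a_i^T x - b_i:
  g_1((-3, 3)) = 0
  g_2((-3, 3)) = 0
Stationarity residual: grad f(x) + sum_i lambda_i a_i = (0, 0)
  -> stationarity OK
Primal feasibility (all g_i <= 0): OK
Dual feasibility (all lambda_i >= 0): OK
Complementary slackness (lambda_i * g_i(x) = 0 for all i): OK

Verdict: yes, KKT holds.

yes


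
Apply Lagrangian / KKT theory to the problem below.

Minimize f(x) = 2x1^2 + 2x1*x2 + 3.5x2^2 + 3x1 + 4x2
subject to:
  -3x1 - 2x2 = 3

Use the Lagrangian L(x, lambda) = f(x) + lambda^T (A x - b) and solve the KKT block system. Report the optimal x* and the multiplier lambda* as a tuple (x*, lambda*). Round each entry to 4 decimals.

Form the Lagrangian:
  L(x, lambda) = (1/2) x^T Q x + c^T x + lambda^T (A x - b)
Stationarity (grad_x L = 0): Q x + c + A^T lambda = 0.
Primal feasibility: A x = b.

This gives the KKT block system:
  [ Q   A^T ] [ x     ]   [-c ]
  [ A    0  ] [ lambda ] = [ b ]

Solving the linear system:
  x*      = (-0.7091, -0.4364)
  lambda* = (-0.2364)
  f(x*)   = -1.5818

x* = (-0.7091, -0.4364), lambda* = (-0.2364)


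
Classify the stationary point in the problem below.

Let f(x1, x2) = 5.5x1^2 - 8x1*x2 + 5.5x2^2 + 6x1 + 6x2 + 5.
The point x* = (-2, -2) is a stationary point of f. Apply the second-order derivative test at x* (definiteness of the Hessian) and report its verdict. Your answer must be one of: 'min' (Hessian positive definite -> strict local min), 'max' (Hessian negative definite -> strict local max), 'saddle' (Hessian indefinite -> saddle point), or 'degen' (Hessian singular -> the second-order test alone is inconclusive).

Compute the Hessian H = grad^2 f:
  H = [[11, -8], [-8, 11]]
Verify stationarity: grad f(x*) = H x* + g = (0, 0).
Eigenvalues of H: 3, 19.
Both eigenvalues > 0, so H is positive definite -> x* is a strict local min.

min


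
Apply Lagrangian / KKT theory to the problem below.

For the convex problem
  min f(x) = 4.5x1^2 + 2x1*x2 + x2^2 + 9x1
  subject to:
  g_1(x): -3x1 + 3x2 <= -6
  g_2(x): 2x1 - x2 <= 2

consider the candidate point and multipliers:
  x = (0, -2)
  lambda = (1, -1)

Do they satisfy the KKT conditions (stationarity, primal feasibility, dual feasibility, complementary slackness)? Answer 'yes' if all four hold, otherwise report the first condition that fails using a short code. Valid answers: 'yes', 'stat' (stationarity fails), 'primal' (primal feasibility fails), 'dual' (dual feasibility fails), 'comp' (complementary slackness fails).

Gradient of f: grad f(x) = Q x + c = (5, -4)
Constraint values g_i(x) = a_i^T x - b_i:
  g_1((0, -2)) = 0
  g_2((0, -2)) = 0
Stationarity residual: grad f(x) + sum_i lambda_i a_i = (0, 0)
  -> stationarity OK
Primal feasibility (all g_i <= 0): OK
Dual feasibility (all lambda_i >= 0): FAILS
Complementary slackness (lambda_i * g_i(x) = 0 for all i): OK

Verdict: the first failing condition is dual_feasibility -> dual.

dual


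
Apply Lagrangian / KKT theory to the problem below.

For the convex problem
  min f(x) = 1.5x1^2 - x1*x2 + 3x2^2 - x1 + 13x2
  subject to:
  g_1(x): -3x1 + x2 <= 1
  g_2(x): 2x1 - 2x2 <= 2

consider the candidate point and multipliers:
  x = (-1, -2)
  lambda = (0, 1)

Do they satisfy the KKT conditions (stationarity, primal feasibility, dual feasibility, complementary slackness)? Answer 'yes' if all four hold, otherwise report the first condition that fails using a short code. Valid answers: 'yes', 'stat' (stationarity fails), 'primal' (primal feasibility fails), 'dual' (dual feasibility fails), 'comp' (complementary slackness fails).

Gradient of f: grad f(x) = Q x + c = (-2, 2)
Constraint values g_i(x) = a_i^T x - b_i:
  g_1((-1, -2)) = 0
  g_2((-1, -2)) = 0
Stationarity residual: grad f(x) + sum_i lambda_i a_i = (0, 0)
  -> stationarity OK
Primal feasibility (all g_i <= 0): OK
Dual feasibility (all lambda_i >= 0): OK
Complementary slackness (lambda_i * g_i(x) = 0 for all i): OK

Verdict: yes, KKT holds.

yes


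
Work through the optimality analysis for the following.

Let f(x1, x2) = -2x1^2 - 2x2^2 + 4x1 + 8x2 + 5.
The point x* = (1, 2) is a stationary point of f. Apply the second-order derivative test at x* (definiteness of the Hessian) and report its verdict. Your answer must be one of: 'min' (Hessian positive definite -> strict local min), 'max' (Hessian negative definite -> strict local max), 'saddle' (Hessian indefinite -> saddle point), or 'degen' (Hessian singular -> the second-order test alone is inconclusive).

Compute the Hessian H = grad^2 f:
  H = [[-4, 0], [0, -4]]
Verify stationarity: grad f(x*) = H x* + g = (0, 0).
Eigenvalues of H: -4, -4.
Both eigenvalues < 0, so H is negative definite -> x* is a strict local max.

max


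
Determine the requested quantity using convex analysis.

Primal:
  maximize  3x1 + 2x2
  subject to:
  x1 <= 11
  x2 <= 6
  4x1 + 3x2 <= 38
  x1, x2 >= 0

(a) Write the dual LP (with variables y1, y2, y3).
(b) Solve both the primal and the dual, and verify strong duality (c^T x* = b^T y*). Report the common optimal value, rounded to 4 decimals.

The standard primal-dual pair for 'max c^T x s.t. A x <= b, x >= 0' is:
  Dual:  min b^T y  s.t.  A^T y >= c,  y >= 0.

So the dual LP is:
  minimize  11y1 + 6y2 + 38y3
  subject to:
    y1 + 4y3 >= 3
    y2 + 3y3 >= 2
    y1, y2, y3 >= 0

Solving the primal: x* = (9.5, 0).
  primal value c^T x* = 28.5.
Solving the dual: y* = (0, 0, 0.75).
  dual value b^T y* = 28.5.
Strong duality: c^T x* = b^T y*. Confirmed.

28.5


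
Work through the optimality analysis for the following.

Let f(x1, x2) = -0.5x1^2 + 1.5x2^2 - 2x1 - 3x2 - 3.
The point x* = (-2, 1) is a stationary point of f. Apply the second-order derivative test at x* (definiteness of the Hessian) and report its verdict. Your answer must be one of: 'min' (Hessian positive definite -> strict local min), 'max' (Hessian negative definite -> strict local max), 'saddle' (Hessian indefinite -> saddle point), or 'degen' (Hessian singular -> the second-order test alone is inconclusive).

Compute the Hessian H = grad^2 f:
  H = [[-1, 0], [0, 3]]
Verify stationarity: grad f(x*) = H x* + g = (0, 0).
Eigenvalues of H: -1, 3.
Eigenvalues have mixed signs, so H is indefinite -> x* is a saddle point.

saddle


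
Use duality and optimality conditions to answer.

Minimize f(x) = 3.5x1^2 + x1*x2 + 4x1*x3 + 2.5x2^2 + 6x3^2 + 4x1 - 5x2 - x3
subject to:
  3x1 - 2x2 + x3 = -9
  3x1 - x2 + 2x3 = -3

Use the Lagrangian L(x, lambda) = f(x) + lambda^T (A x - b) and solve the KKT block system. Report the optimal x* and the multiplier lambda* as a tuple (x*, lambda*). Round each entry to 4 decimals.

Form the Lagrangian:
  L(x, lambda) = (1/2) x^T Q x + c^T x + lambda^T (A x - b)
Stationarity (grad_x L = 0): Q x + c + A^T lambda = 0.
Primal feasibility: A x = b.

This gives the KKT block system:
  [ Q   A^T ] [ x     ]   [-c ]
  [ A    0  ] [ lambda ] = [ b ]

Solving the linear system:
  x*      = (-1.2222, 3.7778, 2.2222)
  lambda* = (15.3704, -18.0741)
  f(x*)   = 29.0556

x* = (-1.2222, 3.7778, 2.2222), lambda* = (15.3704, -18.0741)


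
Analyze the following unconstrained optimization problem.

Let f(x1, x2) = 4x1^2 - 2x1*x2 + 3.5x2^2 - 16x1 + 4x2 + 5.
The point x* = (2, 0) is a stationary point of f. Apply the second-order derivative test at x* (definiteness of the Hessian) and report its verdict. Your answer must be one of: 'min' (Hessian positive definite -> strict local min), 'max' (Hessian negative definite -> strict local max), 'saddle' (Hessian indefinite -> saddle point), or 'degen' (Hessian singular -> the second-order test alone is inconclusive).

Compute the Hessian H = grad^2 f:
  H = [[8, -2], [-2, 7]]
Verify stationarity: grad f(x*) = H x* + g = (0, 0).
Eigenvalues of H: 5.4384, 9.5616.
Both eigenvalues > 0, so H is positive definite -> x* is a strict local min.

min


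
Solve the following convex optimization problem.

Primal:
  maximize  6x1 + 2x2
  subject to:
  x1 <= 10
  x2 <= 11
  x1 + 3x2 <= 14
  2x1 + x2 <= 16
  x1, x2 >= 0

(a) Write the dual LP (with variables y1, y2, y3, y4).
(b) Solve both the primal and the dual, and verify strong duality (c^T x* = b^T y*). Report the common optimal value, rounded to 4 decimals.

The standard primal-dual pair for 'max c^T x s.t. A x <= b, x >= 0' is:
  Dual:  min b^T y  s.t.  A^T y >= c,  y >= 0.

So the dual LP is:
  minimize  10y1 + 11y2 + 14y3 + 16y4
  subject to:
    y1 + y3 + 2y4 >= 6
    y2 + 3y3 + y4 >= 2
    y1, y2, y3, y4 >= 0

Solving the primal: x* = (8, 0).
  primal value c^T x* = 48.
Solving the dual: y* = (0, 0, 0, 3).
  dual value b^T y* = 48.
Strong duality: c^T x* = b^T y*. Confirmed.

48


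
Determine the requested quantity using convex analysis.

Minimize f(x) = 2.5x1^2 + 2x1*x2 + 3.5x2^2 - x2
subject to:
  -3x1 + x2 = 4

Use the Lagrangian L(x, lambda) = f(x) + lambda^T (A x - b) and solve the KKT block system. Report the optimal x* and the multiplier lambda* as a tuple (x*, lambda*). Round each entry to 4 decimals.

Form the Lagrangian:
  L(x, lambda) = (1/2) x^T Q x + c^T x + lambda^T (A x - b)
Stationarity (grad_x L = 0): Q x + c + A^T lambda = 0.
Primal feasibility: A x = b.

This gives the KKT block system:
  [ Q   A^T ] [ x     ]   [-c ]
  [ A    0  ] [ lambda ] = [ b ]

Solving the linear system:
  x*      = (-1.1125, 0.6625)
  lambda* = (-1.4125)
  f(x*)   = 2.4937

x* = (-1.1125, 0.6625), lambda* = (-1.4125)


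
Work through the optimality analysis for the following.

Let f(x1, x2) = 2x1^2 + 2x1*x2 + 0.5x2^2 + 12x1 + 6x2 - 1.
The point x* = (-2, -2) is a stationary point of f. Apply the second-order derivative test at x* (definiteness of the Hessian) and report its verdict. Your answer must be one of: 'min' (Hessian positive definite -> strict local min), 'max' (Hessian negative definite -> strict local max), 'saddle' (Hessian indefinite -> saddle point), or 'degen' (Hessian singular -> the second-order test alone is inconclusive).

Compute the Hessian H = grad^2 f:
  H = [[4, 2], [2, 1]]
Verify stationarity: grad f(x*) = H x* + g = (0, 0).
Eigenvalues of H: 0, 5.
H has a zero eigenvalue (singular; positive semidefinite but not definite), so H is neither positive definite, negative definite, nor indefinite. The second-order test alone is inconclusive -> degen.
(Indeed, f is constant along the null direction of H through x*, so x* is not a strict local extremum.)

degen


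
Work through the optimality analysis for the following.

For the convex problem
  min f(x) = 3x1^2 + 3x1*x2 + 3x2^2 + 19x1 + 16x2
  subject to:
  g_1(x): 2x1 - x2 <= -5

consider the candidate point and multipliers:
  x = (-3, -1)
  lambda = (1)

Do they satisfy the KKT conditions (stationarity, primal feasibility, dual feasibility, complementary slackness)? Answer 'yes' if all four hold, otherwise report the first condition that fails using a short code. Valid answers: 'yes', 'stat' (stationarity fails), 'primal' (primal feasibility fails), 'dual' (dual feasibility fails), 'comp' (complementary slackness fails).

Gradient of f: grad f(x) = Q x + c = (-2, 1)
Constraint values g_i(x) = a_i^T x - b_i:
  g_1((-3, -1)) = 0
Stationarity residual: grad f(x) + sum_i lambda_i a_i = (0, 0)
  -> stationarity OK
Primal feasibility (all g_i <= 0): OK
Dual feasibility (all lambda_i >= 0): OK
Complementary slackness (lambda_i * g_i(x) = 0 for all i): OK

Verdict: yes, KKT holds.

yes


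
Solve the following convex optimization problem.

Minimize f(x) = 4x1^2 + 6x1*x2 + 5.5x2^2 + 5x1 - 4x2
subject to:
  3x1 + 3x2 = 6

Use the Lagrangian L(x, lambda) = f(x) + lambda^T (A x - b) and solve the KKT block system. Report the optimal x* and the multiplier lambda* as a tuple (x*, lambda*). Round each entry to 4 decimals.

Form the Lagrangian:
  L(x, lambda) = (1/2) x^T Q x + c^T x + lambda^T (A x - b)
Stationarity (grad_x L = 0): Q x + c + A^T lambda = 0.
Primal feasibility: A x = b.

This gives the KKT block system:
  [ Q   A^T ] [ x     ]   [-c ]
  [ A    0  ] [ lambda ] = [ b ]

Solving the linear system:
  x*      = (0.1429, 1.8571)
  lambda* = (-5.7619)
  f(x*)   = 13.9286

x* = (0.1429, 1.8571), lambda* = (-5.7619)


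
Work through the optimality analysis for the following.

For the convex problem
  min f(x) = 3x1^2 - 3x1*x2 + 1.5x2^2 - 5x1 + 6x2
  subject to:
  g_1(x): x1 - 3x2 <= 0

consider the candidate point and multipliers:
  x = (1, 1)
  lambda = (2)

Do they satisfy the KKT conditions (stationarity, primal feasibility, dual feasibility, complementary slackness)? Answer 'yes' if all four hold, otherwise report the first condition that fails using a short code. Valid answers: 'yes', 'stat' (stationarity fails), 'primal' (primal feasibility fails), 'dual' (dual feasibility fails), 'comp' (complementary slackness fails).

Gradient of f: grad f(x) = Q x + c = (-2, 6)
Constraint values g_i(x) = a_i^T x - b_i:
  g_1((1, 1)) = -2
Stationarity residual: grad f(x) + sum_i lambda_i a_i = (0, 0)
  -> stationarity OK
Primal feasibility (all g_i <= 0): OK
Dual feasibility (all lambda_i >= 0): OK
Complementary slackness (lambda_i * g_i(x) = 0 for all i): FAILS

Verdict: the first failing condition is complementary_slackness -> comp.

comp


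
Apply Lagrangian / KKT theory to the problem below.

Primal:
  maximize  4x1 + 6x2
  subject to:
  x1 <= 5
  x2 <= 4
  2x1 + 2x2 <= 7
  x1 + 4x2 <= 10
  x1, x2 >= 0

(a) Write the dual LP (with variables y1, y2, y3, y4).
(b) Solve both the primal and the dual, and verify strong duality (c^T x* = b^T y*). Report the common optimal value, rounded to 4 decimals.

The standard primal-dual pair for 'max c^T x s.t. A x <= b, x >= 0' is:
  Dual:  min b^T y  s.t.  A^T y >= c,  y >= 0.

So the dual LP is:
  minimize  5y1 + 4y2 + 7y3 + 10y4
  subject to:
    y1 + 2y3 + y4 >= 4
    y2 + 2y3 + 4y4 >= 6
    y1, y2, y3, y4 >= 0

Solving the primal: x* = (1.3333, 2.1667).
  primal value c^T x* = 18.3333.
Solving the dual: y* = (0, 0, 1.6667, 0.6667).
  dual value b^T y* = 18.3333.
Strong duality: c^T x* = b^T y*. Confirmed.

18.3333


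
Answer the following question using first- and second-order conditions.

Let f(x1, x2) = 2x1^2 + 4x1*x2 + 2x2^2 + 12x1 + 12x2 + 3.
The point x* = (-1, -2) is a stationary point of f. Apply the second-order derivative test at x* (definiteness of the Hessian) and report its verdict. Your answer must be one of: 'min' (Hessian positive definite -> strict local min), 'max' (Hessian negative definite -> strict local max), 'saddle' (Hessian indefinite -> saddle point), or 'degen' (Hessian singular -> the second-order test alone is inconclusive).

Compute the Hessian H = grad^2 f:
  H = [[4, 4], [4, 4]]
Verify stationarity: grad f(x*) = H x* + g = (0, 0).
Eigenvalues of H: 0, 8.
H has a zero eigenvalue (singular; positive semidefinite but not definite), so H is neither positive definite, negative definite, nor indefinite. The second-order test alone is inconclusive -> degen.
(Indeed, f is constant along the null direction of H through x*, so x* is not a strict local extremum.)

degen


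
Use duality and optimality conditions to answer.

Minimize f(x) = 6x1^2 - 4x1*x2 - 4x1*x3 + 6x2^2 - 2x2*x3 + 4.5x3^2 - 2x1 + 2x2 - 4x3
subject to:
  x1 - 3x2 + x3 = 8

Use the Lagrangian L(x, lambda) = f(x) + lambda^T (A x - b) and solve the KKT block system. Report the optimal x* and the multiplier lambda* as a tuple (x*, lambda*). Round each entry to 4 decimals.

Form the Lagrangian:
  L(x, lambda) = (1/2) x^T Q x + c^T x + lambda^T (A x - b)
Stationarity (grad_x L = 0): Q x + c + A^T lambda = 0.
Primal feasibility: A x = b.

This gives the KKT block system:
  [ Q   A^T ] [ x     ]   [-c ]
  [ A    0  ] [ lambda ] = [ b ]

Solving the linear system:
  x*      = (0.7066, -1.988, 1.3293)
  lambda* = (-9.1138)
  f(x*)   = 31.1018

x* = (0.7066, -1.988, 1.3293), lambda* = (-9.1138)


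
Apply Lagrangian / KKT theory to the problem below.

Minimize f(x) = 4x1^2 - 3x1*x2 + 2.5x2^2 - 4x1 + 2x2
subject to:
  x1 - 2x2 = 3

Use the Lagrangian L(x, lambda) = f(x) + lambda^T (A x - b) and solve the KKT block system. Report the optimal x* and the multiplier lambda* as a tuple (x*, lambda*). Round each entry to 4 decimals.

Form the Lagrangian:
  L(x, lambda) = (1/2) x^T Q x + c^T x + lambda^T (A x - b)
Stationarity (grad_x L = 0): Q x + c + A^T lambda = 0.
Primal feasibility: A x = b.

This gives the KKT block system:
  [ Q   A^T ] [ x     ]   [-c ]
  [ A    0  ] [ lambda ] = [ b ]

Solving the linear system:
  x*      = (0.36, -1.32)
  lambda* = (-2.84)
  f(x*)   = 2.22

x* = (0.36, -1.32), lambda* = (-2.84)


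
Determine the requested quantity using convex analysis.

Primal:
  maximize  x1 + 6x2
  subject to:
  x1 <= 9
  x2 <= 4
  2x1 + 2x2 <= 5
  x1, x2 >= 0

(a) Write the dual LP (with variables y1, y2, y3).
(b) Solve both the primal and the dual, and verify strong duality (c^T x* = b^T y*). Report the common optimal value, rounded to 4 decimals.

The standard primal-dual pair for 'max c^T x s.t. A x <= b, x >= 0' is:
  Dual:  min b^T y  s.t.  A^T y >= c,  y >= 0.

So the dual LP is:
  minimize  9y1 + 4y2 + 5y3
  subject to:
    y1 + 2y3 >= 1
    y2 + 2y3 >= 6
    y1, y2, y3 >= 0

Solving the primal: x* = (0, 2.5).
  primal value c^T x* = 15.
Solving the dual: y* = (0, 0, 3).
  dual value b^T y* = 15.
Strong duality: c^T x* = b^T y*. Confirmed.

15


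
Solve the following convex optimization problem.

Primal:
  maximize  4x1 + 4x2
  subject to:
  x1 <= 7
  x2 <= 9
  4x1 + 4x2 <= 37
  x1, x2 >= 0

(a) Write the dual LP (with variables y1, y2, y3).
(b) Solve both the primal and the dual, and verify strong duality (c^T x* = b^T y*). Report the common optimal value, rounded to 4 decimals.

The standard primal-dual pair for 'max c^T x s.t. A x <= b, x >= 0' is:
  Dual:  min b^T y  s.t.  A^T y >= c,  y >= 0.

So the dual LP is:
  minimize  7y1 + 9y2 + 37y3
  subject to:
    y1 + 4y3 >= 4
    y2 + 4y3 >= 4
    y1, y2, y3 >= 0

Solving the primal: x* = (0.25, 9).
  primal value c^T x* = 37.
Solving the dual: y* = (0, 0, 1).
  dual value b^T y* = 37.
Strong duality: c^T x* = b^T y*. Confirmed.

37


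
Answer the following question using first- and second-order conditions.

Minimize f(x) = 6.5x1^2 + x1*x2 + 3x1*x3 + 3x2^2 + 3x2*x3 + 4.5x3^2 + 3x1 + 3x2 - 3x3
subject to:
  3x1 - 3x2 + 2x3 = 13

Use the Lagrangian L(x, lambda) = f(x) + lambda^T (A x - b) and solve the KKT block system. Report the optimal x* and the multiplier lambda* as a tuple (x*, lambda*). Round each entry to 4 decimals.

Form the Lagrangian:
  L(x, lambda) = (1/2) x^T Q x + c^T x + lambda^T (A x - b)
Stationarity (grad_x L = 0): Q x + c + A^T lambda = 0.
Primal feasibility: A x = b.

This gives the KKT block system:
  [ Q   A^T ] [ x     ]   [-c ]
  [ A    0  ] [ lambda ] = [ b ]

Solving the linear system:
  x*      = (0.2184, -2.8807, 1.8513)
  lambda* = (-2.8374)
  f(x*)   = 11.6724

x* = (0.2184, -2.8807, 1.8513), lambda* = (-2.8374)


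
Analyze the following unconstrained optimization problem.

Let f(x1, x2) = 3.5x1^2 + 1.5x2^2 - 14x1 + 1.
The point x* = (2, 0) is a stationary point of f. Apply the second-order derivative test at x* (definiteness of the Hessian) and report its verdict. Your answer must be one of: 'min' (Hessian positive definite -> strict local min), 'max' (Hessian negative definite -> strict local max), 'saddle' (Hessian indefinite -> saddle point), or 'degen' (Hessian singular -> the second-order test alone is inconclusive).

Compute the Hessian H = grad^2 f:
  H = [[7, 0], [0, 3]]
Verify stationarity: grad f(x*) = H x* + g = (0, 0).
Eigenvalues of H: 3, 7.
Both eigenvalues > 0, so H is positive definite -> x* is a strict local min.

min


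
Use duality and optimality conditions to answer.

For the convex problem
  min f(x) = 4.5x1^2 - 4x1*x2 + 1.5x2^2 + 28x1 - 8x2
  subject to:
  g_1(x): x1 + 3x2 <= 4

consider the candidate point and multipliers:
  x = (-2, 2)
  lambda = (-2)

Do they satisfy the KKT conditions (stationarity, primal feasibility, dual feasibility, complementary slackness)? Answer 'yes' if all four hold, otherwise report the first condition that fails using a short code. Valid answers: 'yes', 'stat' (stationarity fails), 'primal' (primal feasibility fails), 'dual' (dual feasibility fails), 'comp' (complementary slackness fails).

Gradient of f: grad f(x) = Q x + c = (2, 6)
Constraint values g_i(x) = a_i^T x - b_i:
  g_1((-2, 2)) = 0
Stationarity residual: grad f(x) + sum_i lambda_i a_i = (0, 0)
  -> stationarity OK
Primal feasibility (all g_i <= 0): OK
Dual feasibility (all lambda_i >= 0): FAILS
Complementary slackness (lambda_i * g_i(x) = 0 for all i): OK

Verdict: the first failing condition is dual_feasibility -> dual.

dual


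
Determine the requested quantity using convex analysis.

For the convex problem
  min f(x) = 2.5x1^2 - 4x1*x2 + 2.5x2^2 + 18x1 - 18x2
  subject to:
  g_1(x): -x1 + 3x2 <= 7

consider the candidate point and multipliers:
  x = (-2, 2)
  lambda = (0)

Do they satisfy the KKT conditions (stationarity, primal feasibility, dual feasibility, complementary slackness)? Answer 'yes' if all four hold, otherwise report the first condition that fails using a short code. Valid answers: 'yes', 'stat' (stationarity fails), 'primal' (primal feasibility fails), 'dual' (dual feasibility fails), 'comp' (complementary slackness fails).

Gradient of f: grad f(x) = Q x + c = (0, 0)
Constraint values g_i(x) = a_i^T x - b_i:
  g_1((-2, 2)) = 1
Stationarity residual: grad f(x) + sum_i lambda_i a_i = (0, 0)
  -> stationarity OK
Primal feasibility (all g_i <= 0): FAILS
Dual feasibility (all lambda_i >= 0): OK
Complementary slackness (lambda_i * g_i(x) = 0 for all i): OK

Verdict: the first failing condition is primal_feasibility -> primal.

primal


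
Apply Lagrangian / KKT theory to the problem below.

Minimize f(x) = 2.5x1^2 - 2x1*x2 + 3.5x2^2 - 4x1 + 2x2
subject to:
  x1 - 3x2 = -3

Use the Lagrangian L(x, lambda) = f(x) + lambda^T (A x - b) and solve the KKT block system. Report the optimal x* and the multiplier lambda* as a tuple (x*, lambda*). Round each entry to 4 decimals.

Form the Lagrangian:
  L(x, lambda) = (1/2) x^T Q x + c^T x + lambda^T (A x - b)
Stationarity (grad_x L = 0): Q x + c + A^T lambda = 0.
Primal feasibility: A x = b.

This gives the KKT block system:
  [ Q   A^T ] [ x     ]   [-c ]
  [ A    0  ] [ lambda ] = [ b ]

Solving the linear system:
  x*      = (0.675, 1.225)
  lambda* = (3.075)
  f(x*)   = 4.4875

x* = (0.675, 1.225), lambda* = (3.075)


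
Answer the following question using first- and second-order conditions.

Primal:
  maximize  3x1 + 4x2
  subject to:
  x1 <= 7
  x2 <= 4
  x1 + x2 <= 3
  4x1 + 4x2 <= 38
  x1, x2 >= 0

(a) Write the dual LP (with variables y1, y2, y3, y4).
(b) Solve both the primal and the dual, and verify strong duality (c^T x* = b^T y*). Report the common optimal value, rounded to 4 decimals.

The standard primal-dual pair for 'max c^T x s.t. A x <= b, x >= 0' is:
  Dual:  min b^T y  s.t.  A^T y >= c,  y >= 0.

So the dual LP is:
  minimize  7y1 + 4y2 + 3y3 + 38y4
  subject to:
    y1 + y3 + 4y4 >= 3
    y2 + y3 + 4y4 >= 4
    y1, y2, y3, y4 >= 0

Solving the primal: x* = (0, 3).
  primal value c^T x* = 12.
Solving the dual: y* = (0, 0, 4, 0).
  dual value b^T y* = 12.
Strong duality: c^T x* = b^T y*. Confirmed.

12


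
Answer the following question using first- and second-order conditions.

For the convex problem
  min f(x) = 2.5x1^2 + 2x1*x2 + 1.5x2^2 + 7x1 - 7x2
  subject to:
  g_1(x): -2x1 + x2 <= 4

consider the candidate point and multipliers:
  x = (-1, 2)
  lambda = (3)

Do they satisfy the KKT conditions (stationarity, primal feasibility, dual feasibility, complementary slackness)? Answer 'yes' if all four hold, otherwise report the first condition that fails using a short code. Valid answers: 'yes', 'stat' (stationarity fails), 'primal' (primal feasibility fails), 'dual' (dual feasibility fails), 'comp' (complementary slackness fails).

Gradient of f: grad f(x) = Q x + c = (6, -3)
Constraint values g_i(x) = a_i^T x - b_i:
  g_1((-1, 2)) = 0
Stationarity residual: grad f(x) + sum_i lambda_i a_i = (0, 0)
  -> stationarity OK
Primal feasibility (all g_i <= 0): OK
Dual feasibility (all lambda_i >= 0): OK
Complementary slackness (lambda_i * g_i(x) = 0 for all i): OK

Verdict: yes, KKT holds.

yes


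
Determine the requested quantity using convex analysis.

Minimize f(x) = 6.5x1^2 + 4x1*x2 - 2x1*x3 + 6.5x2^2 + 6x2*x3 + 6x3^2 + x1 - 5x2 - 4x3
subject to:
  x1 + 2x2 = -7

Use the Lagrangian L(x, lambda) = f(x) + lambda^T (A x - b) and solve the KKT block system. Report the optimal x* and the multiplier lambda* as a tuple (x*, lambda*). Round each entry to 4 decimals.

Form the Lagrangian:
  L(x, lambda) = (1/2) x^T Q x + c^T x + lambda^T (A x - b)
Stationarity (grad_x L = 0): Q x + c + A^T lambda = 0.
Primal feasibility: A x = b.

This gives the KKT block system:
  [ Q   A^T ] [ x     ]   [-c ]
  [ A    0  ] [ lambda ] = [ b ]

Solving the linear system:
  x*      = (-0.1803, -3.4098, 2.0082)
  lambda* = (19)
  f(x*)   = 70.918

x* = (-0.1803, -3.4098, 2.0082), lambda* = (19)


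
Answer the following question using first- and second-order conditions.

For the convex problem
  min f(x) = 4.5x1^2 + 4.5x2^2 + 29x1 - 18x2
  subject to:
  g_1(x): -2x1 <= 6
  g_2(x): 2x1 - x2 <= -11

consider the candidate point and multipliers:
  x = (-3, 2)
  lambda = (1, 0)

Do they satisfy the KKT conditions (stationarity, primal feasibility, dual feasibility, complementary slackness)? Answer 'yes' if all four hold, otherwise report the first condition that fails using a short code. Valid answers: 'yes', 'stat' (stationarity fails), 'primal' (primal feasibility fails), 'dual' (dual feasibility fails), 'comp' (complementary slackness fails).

Gradient of f: grad f(x) = Q x + c = (2, 0)
Constraint values g_i(x) = a_i^T x - b_i:
  g_1((-3, 2)) = 0
  g_2((-3, 2)) = 3
Stationarity residual: grad f(x) + sum_i lambda_i a_i = (0, 0)
  -> stationarity OK
Primal feasibility (all g_i <= 0): FAILS
Dual feasibility (all lambda_i >= 0): OK
Complementary slackness (lambda_i * g_i(x) = 0 for all i): OK

Verdict: the first failing condition is primal_feasibility -> primal.

primal


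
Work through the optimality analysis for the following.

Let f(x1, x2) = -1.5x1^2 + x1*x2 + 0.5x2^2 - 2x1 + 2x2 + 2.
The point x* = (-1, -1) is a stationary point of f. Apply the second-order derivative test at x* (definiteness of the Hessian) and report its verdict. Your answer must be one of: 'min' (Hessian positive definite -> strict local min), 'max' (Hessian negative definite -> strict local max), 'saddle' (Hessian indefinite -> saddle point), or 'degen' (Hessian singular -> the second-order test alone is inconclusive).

Compute the Hessian H = grad^2 f:
  H = [[-3, 1], [1, 1]]
Verify stationarity: grad f(x*) = H x* + g = (0, 0).
Eigenvalues of H: -3.2361, 1.2361.
Eigenvalues have mixed signs, so H is indefinite -> x* is a saddle point.

saddle


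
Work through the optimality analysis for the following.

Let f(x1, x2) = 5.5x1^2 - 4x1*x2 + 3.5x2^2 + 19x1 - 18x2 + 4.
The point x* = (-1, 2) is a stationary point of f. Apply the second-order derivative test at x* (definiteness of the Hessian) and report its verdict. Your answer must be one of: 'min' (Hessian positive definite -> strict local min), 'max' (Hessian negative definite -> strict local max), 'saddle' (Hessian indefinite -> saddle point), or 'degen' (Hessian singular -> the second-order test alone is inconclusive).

Compute the Hessian H = grad^2 f:
  H = [[11, -4], [-4, 7]]
Verify stationarity: grad f(x*) = H x* + g = (0, 0).
Eigenvalues of H: 4.5279, 13.4721.
Both eigenvalues > 0, so H is positive definite -> x* is a strict local min.

min


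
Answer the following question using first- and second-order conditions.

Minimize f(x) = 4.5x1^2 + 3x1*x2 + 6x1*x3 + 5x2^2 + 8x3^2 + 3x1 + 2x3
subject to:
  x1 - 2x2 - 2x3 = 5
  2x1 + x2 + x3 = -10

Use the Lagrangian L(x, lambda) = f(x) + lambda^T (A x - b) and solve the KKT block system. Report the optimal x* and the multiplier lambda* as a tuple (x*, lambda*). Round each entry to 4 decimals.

Form the Lagrangian:
  L(x, lambda) = (1/2) x^T Q x + c^T x + lambda^T (A x - b)
Stationarity (grad_x L = 0): Q x + c + A^T lambda = 0.
Primal feasibility: A x = b.

This gives the KKT block system:
  [ Q   A^T ] [ x     ]   [-c ]
  [ A    0  ] [ lambda ] = [ b ]

Solving the linear system:
  x*      = (-3, -2.7308, -1.2692)
  lambda* = (-6.5615, 23.1846)
  f(x*)   = 126.5577

x* = (-3, -2.7308, -1.2692), lambda* = (-6.5615, 23.1846)


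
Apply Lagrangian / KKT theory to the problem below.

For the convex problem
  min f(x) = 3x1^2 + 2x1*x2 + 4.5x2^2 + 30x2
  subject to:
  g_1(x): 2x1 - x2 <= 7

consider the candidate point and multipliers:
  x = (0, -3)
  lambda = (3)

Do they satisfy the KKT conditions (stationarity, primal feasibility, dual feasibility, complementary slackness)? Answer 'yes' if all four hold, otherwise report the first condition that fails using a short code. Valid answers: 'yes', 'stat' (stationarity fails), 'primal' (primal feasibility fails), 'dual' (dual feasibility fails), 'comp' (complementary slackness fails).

Gradient of f: grad f(x) = Q x + c = (-6, 3)
Constraint values g_i(x) = a_i^T x - b_i:
  g_1((0, -3)) = -4
Stationarity residual: grad f(x) + sum_i lambda_i a_i = (0, 0)
  -> stationarity OK
Primal feasibility (all g_i <= 0): OK
Dual feasibility (all lambda_i >= 0): OK
Complementary slackness (lambda_i * g_i(x) = 0 for all i): FAILS

Verdict: the first failing condition is complementary_slackness -> comp.

comp


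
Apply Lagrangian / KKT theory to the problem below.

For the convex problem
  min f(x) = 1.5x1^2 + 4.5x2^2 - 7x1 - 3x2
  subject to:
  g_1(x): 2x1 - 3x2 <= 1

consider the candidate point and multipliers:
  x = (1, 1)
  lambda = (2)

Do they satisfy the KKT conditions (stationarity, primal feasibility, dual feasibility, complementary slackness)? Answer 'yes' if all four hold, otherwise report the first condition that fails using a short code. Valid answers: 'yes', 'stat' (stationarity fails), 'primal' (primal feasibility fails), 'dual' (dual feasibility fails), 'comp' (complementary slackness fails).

Gradient of f: grad f(x) = Q x + c = (-4, 6)
Constraint values g_i(x) = a_i^T x - b_i:
  g_1((1, 1)) = -2
Stationarity residual: grad f(x) + sum_i lambda_i a_i = (0, 0)
  -> stationarity OK
Primal feasibility (all g_i <= 0): OK
Dual feasibility (all lambda_i >= 0): OK
Complementary slackness (lambda_i * g_i(x) = 0 for all i): FAILS

Verdict: the first failing condition is complementary_slackness -> comp.

comp


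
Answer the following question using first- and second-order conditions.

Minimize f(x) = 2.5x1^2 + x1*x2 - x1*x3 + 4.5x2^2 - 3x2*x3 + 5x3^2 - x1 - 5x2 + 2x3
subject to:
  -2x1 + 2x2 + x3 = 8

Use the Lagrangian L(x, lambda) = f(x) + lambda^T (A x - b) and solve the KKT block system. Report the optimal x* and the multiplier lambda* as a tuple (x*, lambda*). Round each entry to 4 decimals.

Form the Lagrangian:
  L(x, lambda) = (1/2) x^T Q x + c^T x + lambda^T (A x - b)
Stationarity (grad_x L = 0): Q x + c + A^T lambda = 0.
Primal feasibility: A x = b.

This gives the KKT block system:
  [ Q   A^T ] [ x     ]   [-c ]
  [ A    0  ] [ lambda ] = [ b ]

Solving the linear system:
  x*      = (-1.773, 1.9141, 0.6258)
  lambda* = (-4.2883)
  f(x*)   = 13.8804

x* = (-1.773, 1.9141, 0.6258), lambda* = (-4.2883)


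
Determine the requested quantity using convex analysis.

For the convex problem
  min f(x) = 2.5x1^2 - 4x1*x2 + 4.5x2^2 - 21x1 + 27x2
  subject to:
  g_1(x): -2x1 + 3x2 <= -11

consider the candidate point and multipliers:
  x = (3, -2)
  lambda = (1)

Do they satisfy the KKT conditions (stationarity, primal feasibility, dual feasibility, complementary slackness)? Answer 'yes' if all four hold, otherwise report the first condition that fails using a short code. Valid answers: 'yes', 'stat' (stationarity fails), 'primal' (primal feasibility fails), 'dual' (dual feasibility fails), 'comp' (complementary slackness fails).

Gradient of f: grad f(x) = Q x + c = (2, -3)
Constraint values g_i(x) = a_i^T x - b_i:
  g_1((3, -2)) = -1
Stationarity residual: grad f(x) + sum_i lambda_i a_i = (0, 0)
  -> stationarity OK
Primal feasibility (all g_i <= 0): OK
Dual feasibility (all lambda_i >= 0): OK
Complementary slackness (lambda_i * g_i(x) = 0 for all i): FAILS

Verdict: the first failing condition is complementary_slackness -> comp.

comp


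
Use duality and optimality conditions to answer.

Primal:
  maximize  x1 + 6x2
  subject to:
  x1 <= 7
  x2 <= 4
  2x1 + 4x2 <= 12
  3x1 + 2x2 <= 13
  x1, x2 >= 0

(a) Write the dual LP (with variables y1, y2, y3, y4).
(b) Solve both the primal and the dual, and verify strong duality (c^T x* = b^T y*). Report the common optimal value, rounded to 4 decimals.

The standard primal-dual pair for 'max c^T x s.t. A x <= b, x >= 0' is:
  Dual:  min b^T y  s.t.  A^T y >= c,  y >= 0.

So the dual LP is:
  minimize  7y1 + 4y2 + 12y3 + 13y4
  subject to:
    y1 + 2y3 + 3y4 >= 1
    y2 + 4y3 + 2y4 >= 6
    y1, y2, y3, y4 >= 0

Solving the primal: x* = (0, 3).
  primal value c^T x* = 18.
Solving the dual: y* = (0, 0, 1.5, 0).
  dual value b^T y* = 18.
Strong duality: c^T x* = b^T y*. Confirmed.

18


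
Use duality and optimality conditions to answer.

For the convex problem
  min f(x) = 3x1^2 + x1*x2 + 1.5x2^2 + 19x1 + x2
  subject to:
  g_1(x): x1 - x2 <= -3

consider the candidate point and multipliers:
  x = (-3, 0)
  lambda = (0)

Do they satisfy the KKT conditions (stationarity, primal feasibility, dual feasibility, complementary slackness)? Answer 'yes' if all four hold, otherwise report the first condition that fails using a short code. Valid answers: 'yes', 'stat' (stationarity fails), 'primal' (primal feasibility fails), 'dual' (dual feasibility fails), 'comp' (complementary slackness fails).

Gradient of f: grad f(x) = Q x + c = (1, -2)
Constraint values g_i(x) = a_i^T x - b_i:
  g_1((-3, 0)) = 0
Stationarity residual: grad f(x) + sum_i lambda_i a_i = (1, -2)
  -> stationarity FAILS
Primal feasibility (all g_i <= 0): OK
Dual feasibility (all lambda_i >= 0): OK
Complementary slackness (lambda_i * g_i(x) = 0 for all i): OK

Verdict: the first failing condition is stationarity -> stat.

stat


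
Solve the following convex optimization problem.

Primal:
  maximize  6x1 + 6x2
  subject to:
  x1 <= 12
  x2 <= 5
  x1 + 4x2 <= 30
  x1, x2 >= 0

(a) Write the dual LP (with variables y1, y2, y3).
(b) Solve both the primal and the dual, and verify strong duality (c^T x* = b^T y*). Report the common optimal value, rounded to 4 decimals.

The standard primal-dual pair for 'max c^T x s.t. A x <= b, x >= 0' is:
  Dual:  min b^T y  s.t.  A^T y >= c,  y >= 0.

So the dual LP is:
  minimize  12y1 + 5y2 + 30y3
  subject to:
    y1 + y3 >= 6
    y2 + 4y3 >= 6
    y1, y2, y3 >= 0

Solving the primal: x* = (12, 4.5).
  primal value c^T x* = 99.
Solving the dual: y* = (4.5, 0, 1.5).
  dual value b^T y* = 99.
Strong duality: c^T x* = b^T y*. Confirmed.

99


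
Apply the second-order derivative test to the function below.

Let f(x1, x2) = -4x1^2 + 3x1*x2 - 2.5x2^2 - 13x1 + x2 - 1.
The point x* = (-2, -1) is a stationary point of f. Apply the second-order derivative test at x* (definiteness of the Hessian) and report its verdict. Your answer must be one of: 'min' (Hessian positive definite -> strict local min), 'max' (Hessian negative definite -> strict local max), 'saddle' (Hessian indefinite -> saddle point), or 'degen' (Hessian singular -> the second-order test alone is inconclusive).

Compute the Hessian H = grad^2 f:
  H = [[-8, 3], [3, -5]]
Verify stationarity: grad f(x*) = H x* + g = (0, 0).
Eigenvalues of H: -9.8541, -3.1459.
Both eigenvalues < 0, so H is negative definite -> x* is a strict local max.

max


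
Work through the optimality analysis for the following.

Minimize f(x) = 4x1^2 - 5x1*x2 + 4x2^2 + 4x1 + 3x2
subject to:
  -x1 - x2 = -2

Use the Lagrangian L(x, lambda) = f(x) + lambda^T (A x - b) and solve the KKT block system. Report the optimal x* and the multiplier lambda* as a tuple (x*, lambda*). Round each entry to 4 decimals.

Form the Lagrangian:
  L(x, lambda) = (1/2) x^T Q x + c^T x + lambda^T (A x - b)
Stationarity (grad_x L = 0): Q x + c + A^T lambda = 0.
Primal feasibility: A x = b.

This gives the KKT block system:
  [ Q   A^T ] [ x     ]   [-c ]
  [ A    0  ] [ lambda ] = [ b ]

Solving the linear system:
  x*      = (0.9615, 1.0385)
  lambda* = (6.5)
  f(x*)   = 9.9808

x* = (0.9615, 1.0385), lambda* = (6.5)
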